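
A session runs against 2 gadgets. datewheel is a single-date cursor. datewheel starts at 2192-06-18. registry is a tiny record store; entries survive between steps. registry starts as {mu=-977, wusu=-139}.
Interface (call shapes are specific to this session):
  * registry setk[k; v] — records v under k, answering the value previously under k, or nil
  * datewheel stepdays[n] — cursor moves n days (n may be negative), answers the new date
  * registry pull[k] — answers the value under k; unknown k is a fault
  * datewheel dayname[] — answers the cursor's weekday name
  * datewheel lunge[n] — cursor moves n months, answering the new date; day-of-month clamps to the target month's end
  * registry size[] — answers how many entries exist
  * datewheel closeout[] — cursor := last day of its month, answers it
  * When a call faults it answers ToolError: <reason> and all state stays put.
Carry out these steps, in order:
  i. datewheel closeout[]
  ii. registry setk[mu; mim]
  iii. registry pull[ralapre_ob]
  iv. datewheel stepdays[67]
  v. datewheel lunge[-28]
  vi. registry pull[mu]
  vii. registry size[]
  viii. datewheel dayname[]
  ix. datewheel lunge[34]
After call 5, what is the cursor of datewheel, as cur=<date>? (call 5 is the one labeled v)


I run datewheel closeout(): 2192-06-30.
I invoke registry setk using k: mu, v: mim, and see -977.
Now I run registry pull using k: ralapre_ob, and observe ToolError: no such key ralapre_ob.
I try datewheel stepdays using n: 67, giving 2192-09-05.
I try datewheel lunge using n: -28, → 2190-05-05.
Calling registry pull using k: mu, and get mim.
I call registry size, and see 2.
I run datewheel dayname, yielding Wednesday.
Now I run datewheel lunge using n: 34, — result: 2193-03-05.

Answer: cur=2190-05-05


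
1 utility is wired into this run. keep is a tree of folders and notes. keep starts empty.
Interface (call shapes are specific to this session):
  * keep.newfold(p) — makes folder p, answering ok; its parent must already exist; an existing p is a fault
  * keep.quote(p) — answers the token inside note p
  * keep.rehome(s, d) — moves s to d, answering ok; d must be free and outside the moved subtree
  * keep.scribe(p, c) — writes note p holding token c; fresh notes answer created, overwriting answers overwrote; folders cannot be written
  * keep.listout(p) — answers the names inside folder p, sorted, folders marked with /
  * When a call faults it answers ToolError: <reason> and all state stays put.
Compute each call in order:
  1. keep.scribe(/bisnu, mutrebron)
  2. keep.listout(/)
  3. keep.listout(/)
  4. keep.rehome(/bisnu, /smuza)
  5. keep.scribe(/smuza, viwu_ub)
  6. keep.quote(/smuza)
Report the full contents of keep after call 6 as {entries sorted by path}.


Answer: {smuza=viwu_ub}

Derivation:
→ scribe(/bisnu, mutrebron)
← created
→ listout(/)
← [bisnu]
→ listout(/)
← [bisnu]
→ rehome(/bisnu, /smuza)
← ok
→ scribe(/smuza, viwu_ub)
← overwrote
→ quote(/smuza)
← viwu_ub


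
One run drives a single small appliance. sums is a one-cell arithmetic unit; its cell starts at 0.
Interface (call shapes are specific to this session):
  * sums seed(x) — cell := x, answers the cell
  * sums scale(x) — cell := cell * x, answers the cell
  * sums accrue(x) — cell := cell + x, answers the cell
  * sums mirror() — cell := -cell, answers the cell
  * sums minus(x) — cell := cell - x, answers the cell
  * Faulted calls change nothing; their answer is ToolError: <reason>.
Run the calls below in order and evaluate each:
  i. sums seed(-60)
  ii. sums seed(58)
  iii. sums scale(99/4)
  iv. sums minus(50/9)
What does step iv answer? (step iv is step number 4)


[in] sums seed x=-60
[out] -60
[in] sums seed x=58
[out] 58
[in] sums scale x=99/4
[out] 2871/2
[in] sums minus x=50/9
[out] 25739/18

Answer: 25739/18


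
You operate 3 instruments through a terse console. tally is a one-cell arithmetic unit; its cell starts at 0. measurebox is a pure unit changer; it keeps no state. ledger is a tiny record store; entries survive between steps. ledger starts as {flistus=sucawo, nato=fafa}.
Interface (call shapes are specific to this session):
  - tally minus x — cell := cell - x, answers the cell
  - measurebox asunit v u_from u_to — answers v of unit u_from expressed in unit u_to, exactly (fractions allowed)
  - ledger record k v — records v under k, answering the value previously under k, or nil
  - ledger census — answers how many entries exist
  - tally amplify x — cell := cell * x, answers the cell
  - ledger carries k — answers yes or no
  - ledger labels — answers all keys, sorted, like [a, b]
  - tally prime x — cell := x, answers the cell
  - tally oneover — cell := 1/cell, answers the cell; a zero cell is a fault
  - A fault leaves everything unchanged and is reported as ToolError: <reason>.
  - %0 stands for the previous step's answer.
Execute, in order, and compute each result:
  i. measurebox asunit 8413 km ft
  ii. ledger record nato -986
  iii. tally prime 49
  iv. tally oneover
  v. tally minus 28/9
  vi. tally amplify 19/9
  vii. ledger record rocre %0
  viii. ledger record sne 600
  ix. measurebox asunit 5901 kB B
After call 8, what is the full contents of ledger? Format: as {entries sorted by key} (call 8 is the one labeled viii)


Now I run measurebox asunit using v='8413', u_from='km', u_to='ft', — result: 10516250000/381.
I call ledger record using k='nato', v='-986': fafa.
Next I call tally prime using x='49', giving 49.
I call tally oneover, → 1/49.
Using tally minus using x='28/9', which returns -1363/441.
I run tally amplify using x='19/9', and get -25897/3969.
I use ledger record using k='rocre', v='%0', and see nil.
I call ledger record using k='sne', v='600', giving nil.
Next I call measurebox asunit using v='5901', u_from='kB', u_to='B', and see 5901000.

Answer: {flistus=sucawo, nato=-986, rocre=-25897/3969, sne=600}


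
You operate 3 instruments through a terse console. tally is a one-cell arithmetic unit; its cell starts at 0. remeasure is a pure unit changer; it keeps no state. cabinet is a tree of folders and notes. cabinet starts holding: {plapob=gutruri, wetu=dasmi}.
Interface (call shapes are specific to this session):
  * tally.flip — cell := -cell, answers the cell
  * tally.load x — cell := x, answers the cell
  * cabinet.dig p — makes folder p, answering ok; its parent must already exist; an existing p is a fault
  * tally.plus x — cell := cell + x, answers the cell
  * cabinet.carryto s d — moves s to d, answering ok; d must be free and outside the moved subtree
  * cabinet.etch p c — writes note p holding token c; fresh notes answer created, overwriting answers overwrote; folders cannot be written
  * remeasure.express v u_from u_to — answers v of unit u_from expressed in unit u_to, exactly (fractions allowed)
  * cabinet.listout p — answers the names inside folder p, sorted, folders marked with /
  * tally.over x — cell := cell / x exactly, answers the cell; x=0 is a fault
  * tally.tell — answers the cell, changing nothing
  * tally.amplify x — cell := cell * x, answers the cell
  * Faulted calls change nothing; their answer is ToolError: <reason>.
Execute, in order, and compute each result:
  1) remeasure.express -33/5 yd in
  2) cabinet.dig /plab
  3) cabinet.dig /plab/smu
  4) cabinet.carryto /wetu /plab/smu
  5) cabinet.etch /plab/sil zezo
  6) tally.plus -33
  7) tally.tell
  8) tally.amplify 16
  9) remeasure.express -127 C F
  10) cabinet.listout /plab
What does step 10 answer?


Answer: [sil, smu/]

Derivation:
~$ remeasure.express -33/5 yd in
  -1188/5
~$ cabinet.dig /plab
  ok
~$ cabinet.dig /plab/smu
  ok
~$ cabinet.carryto /wetu /plab/smu
  ToolError: exists
~$ cabinet.etch /plab/sil zezo
  created
~$ tally.plus -33
  -33
~$ tally.tell
  -33
~$ tally.amplify 16
  -528
~$ remeasure.express -127 C F
  -983/5
~$ cabinet.listout /plab
  [sil, smu/]


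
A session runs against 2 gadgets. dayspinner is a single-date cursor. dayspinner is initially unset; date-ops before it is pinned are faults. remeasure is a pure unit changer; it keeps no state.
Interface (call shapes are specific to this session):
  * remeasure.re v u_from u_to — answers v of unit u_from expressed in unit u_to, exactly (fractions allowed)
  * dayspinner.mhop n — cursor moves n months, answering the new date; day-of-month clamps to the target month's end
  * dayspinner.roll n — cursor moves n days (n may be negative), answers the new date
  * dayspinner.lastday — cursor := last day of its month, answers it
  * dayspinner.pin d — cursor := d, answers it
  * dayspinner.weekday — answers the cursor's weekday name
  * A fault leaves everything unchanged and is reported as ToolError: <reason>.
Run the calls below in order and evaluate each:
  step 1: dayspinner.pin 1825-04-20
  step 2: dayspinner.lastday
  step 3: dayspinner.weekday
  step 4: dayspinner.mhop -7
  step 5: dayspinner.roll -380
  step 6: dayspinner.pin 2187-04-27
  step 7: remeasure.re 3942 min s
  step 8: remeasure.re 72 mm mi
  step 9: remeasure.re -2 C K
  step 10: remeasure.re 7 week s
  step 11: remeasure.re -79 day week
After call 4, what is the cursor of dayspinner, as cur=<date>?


Then dayspinner.pin with 1825-04-20, giving 1825-04-20.
Next I call dayspinner.lastday, and observe 1825-04-30.
I invoke dayspinner.weekday, yielding Saturday.
I try dayspinner.mhop with -7: 1824-09-30.
Using dayspinner.roll with -380, → 1823-09-16.
Now I run dayspinner.pin with 2187-04-27, giving 2187-04-27.
Using remeasure.re with 3942, min, s: 236520.
I try remeasure.re with 72, mm, mi, and see 1/22352.
Using remeasure.re with -2, C, K, yielding 5423/20.
I use remeasure.re with 7, week, s: 4233600.
I try remeasure.re with -79, day, week, → -79/7.

Answer: cur=1824-09-30


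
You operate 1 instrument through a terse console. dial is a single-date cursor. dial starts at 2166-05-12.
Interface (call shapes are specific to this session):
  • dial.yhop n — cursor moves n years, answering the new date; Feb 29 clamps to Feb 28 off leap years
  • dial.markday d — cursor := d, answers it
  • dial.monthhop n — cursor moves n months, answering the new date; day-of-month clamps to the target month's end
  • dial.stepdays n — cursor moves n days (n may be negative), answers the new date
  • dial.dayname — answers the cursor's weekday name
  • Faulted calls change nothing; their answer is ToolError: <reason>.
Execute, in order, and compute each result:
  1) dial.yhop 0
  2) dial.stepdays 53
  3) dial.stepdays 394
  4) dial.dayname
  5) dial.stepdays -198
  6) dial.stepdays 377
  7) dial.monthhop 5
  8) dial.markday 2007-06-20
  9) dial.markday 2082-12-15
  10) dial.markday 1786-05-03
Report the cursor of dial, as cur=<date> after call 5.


Answer: cur=2167-01-16

Derivation:
==> yhop(n='0')
<== 2166-05-12
==> stepdays(n='53')
<== 2166-07-04
==> stepdays(n='394')
<== 2167-08-02
==> dayname()
<== Sunday
==> stepdays(n='-198')
<== 2167-01-16
==> stepdays(n='377')
<== 2168-01-28
==> monthhop(n='5')
<== 2168-06-28
==> markday(d='2007-06-20')
<== 2007-06-20
==> markday(d='2082-12-15')
<== 2082-12-15
==> markday(d='1786-05-03')
<== 1786-05-03


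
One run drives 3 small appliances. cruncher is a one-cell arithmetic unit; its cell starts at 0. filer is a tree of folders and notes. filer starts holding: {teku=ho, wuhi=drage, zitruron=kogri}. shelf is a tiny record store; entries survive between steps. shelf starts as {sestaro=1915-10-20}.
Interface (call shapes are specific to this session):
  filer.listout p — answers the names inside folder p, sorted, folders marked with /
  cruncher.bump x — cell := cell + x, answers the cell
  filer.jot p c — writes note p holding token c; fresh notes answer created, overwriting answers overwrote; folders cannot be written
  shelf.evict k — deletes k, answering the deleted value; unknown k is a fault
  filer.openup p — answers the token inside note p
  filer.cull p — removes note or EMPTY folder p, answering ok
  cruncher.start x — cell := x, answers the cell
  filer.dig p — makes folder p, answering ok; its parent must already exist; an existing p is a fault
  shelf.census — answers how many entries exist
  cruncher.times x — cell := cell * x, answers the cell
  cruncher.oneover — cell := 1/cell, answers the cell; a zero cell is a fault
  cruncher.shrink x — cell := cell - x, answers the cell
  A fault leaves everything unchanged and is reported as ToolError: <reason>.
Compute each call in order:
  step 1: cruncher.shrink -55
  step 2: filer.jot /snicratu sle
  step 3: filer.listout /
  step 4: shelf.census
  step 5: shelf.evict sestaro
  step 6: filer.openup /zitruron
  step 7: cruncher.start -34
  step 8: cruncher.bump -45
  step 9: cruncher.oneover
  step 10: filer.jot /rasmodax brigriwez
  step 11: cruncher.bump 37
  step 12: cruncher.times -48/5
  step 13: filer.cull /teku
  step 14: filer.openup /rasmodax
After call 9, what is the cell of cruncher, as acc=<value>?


Do: cruncher.shrink[x=-55]
See: 55
Do: filer.jot[p=/snicratu; c=sle]
See: created
Do: filer.listout[p=/]
See: [snicratu, teku, wuhi, zitruron]
Do: shelf.census[]
See: 1
Do: shelf.evict[k=sestaro]
See: 1915-10-20
Do: filer.openup[p=/zitruron]
See: kogri
Do: cruncher.start[x=-34]
See: -34
Do: cruncher.bump[x=-45]
See: -79
Do: cruncher.oneover[]
See: -1/79
Do: filer.jot[p=/rasmodax; c=brigriwez]
See: created
Do: cruncher.bump[x=37]
See: 2922/79
Do: cruncher.times[x=-48/5]
See: -140256/395
Do: filer.cull[p=/teku]
See: ok
Do: filer.openup[p=/rasmodax]
See: brigriwez

Answer: acc=-1/79


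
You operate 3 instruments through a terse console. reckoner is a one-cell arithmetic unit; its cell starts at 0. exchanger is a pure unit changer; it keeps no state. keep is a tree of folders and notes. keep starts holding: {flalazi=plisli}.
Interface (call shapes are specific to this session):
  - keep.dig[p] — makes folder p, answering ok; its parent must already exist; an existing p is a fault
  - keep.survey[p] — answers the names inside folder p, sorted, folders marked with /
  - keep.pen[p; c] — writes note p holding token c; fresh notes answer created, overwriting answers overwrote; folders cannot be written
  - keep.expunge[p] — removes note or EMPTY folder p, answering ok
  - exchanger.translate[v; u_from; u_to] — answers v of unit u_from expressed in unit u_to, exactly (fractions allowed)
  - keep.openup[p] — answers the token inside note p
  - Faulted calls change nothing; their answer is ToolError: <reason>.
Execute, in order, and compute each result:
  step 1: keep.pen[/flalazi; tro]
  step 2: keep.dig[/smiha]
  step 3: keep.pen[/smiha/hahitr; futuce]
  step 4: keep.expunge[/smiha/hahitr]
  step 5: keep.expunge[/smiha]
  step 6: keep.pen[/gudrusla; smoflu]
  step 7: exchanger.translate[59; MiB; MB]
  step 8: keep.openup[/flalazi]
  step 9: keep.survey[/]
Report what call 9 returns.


-> keep.pen(p=/flalazi, c=tro)
<- overwrote
-> keep.dig(p=/smiha)
<- ok
-> keep.pen(p=/smiha/hahitr, c=futuce)
<- created
-> keep.expunge(p=/smiha/hahitr)
<- ok
-> keep.expunge(p=/smiha)
<- ok
-> keep.pen(p=/gudrusla, c=smoflu)
<- created
-> exchanger.translate(v=59, u_from=MiB, u_to=MB)
<- 966656/15625
-> keep.openup(p=/flalazi)
<- tro
-> keep.survey(p=/)
<- [flalazi, gudrusla]

Answer: [flalazi, gudrusla]


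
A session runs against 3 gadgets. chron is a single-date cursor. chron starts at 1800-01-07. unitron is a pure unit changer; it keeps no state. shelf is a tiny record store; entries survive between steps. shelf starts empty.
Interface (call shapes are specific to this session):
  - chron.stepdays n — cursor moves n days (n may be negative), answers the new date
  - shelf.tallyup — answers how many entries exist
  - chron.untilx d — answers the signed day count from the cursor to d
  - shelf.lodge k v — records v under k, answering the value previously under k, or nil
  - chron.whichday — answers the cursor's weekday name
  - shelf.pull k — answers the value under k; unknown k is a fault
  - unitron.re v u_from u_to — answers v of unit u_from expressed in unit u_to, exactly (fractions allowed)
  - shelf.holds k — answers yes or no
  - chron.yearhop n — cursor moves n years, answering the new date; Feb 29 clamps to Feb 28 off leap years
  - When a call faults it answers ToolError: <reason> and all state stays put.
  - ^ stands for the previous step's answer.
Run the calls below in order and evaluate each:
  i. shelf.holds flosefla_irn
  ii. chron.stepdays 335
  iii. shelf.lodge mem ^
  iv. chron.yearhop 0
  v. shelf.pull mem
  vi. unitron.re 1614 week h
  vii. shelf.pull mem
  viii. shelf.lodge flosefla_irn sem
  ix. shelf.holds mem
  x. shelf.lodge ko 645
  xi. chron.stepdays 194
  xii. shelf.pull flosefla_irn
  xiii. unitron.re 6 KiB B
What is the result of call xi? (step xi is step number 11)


I call shelf.holds(k→flosefla_irn): no.
Using chron.stepdays(n→335), and observe 1800-12-08.
Now I run shelf.lodge(k→mem, v→^), giving nil.
I use chron.yearhop(n→0), and observe 1800-12-08.
I call shelf.pull(k→mem): 1800-12-08.
I try unitron.re(v→1614, u_from→week, u_to→h), giving 271152.
I invoke shelf.pull(k→mem), and see 1800-12-08.
I use shelf.lodge(k→flosefla_irn, v→sem), which returns nil.
Now I run shelf.holds(k→mem), and observe yes.
Now I run shelf.lodge(k→ko, v→645), and see nil.
Next I call chron.stepdays(n→194), yielding 1801-06-20.
I use shelf.pull(k→flosefla_irn), giving sem.
I use unitron.re(v→6, u_from→KiB, u_to→B), giving 6144.

Answer: 1801-06-20


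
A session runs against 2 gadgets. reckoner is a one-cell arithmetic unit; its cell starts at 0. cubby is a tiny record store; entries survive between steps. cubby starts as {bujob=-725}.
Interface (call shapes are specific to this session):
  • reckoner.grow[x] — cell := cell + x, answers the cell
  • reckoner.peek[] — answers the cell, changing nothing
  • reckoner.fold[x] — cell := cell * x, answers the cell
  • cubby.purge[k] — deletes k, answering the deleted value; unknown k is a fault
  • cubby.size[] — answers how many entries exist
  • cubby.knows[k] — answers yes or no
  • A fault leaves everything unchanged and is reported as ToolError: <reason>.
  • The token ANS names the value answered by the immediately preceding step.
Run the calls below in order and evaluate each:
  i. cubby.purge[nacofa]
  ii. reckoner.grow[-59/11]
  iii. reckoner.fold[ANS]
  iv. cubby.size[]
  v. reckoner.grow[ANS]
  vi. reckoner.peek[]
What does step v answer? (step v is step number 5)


> purge k: nacofa
= ToolError: no such key nacofa
> grow x: -59/11
= -59/11
> fold x: ANS
= 3481/121
> size
= 1
> grow x: ANS
= 3602/121
> peek
= 3602/121

Answer: 3602/121


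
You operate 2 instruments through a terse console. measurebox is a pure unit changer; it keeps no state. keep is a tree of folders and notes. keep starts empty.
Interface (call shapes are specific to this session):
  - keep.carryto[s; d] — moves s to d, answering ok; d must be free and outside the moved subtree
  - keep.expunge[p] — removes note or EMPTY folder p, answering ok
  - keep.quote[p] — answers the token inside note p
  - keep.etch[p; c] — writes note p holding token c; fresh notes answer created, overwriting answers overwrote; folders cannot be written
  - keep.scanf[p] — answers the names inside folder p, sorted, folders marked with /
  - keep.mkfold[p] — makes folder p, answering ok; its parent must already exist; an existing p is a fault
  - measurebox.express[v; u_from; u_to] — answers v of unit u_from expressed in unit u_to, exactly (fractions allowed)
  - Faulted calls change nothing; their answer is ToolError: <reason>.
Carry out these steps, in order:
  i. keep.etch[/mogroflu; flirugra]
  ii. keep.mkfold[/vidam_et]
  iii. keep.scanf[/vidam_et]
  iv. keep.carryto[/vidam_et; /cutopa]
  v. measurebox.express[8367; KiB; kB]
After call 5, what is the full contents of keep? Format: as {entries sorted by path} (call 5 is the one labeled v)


Answer: {cutopa/, mogroflu=flirugra}

Derivation:
Using keep.etch on p→/mogroflu, c→flirugra, and see created.
I try keep.mkfold on p→/vidam_et, yielding ok.
I call keep.scanf on p→/vidam_et: [].
I call keep.carryto on s→/vidam_et, d→/cutopa: ok.
Now I run measurebox.express on v→8367, u_from→KiB, u_to→kB, and observe 1070976/125.


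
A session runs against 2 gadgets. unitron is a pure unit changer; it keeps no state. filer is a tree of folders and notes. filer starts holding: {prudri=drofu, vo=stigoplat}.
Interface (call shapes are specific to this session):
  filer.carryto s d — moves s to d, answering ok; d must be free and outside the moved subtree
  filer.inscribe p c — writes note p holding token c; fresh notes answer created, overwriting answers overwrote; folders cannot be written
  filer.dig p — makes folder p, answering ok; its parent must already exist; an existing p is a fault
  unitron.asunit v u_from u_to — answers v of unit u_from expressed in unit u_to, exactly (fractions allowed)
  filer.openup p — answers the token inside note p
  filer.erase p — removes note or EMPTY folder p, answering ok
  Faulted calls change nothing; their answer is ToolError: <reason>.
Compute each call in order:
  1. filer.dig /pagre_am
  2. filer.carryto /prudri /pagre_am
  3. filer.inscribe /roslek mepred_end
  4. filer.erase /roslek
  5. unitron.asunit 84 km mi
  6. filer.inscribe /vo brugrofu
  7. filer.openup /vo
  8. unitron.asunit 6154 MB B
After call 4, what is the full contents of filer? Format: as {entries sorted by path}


Answer: {pagre_am/, prudri=drofu, vo=stigoplat}

Derivation:
~$ filer.dig /pagre_am
[out] ok
~$ filer.carryto /prudri /pagre_am
[out] ToolError: exists
~$ filer.inscribe /roslek mepred_end
[out] created
~$ filer.erase /roslek
[out] ok
~$ unitron.asunit 84 km mi
[out] 218750/4191
~$ filer.inscribe /vo brugrofu
[out] overwrote
~$ filer.openup /vo
[out] brugrofu
~$ unitron.asunit 6154 MB B
[out] 6154000000


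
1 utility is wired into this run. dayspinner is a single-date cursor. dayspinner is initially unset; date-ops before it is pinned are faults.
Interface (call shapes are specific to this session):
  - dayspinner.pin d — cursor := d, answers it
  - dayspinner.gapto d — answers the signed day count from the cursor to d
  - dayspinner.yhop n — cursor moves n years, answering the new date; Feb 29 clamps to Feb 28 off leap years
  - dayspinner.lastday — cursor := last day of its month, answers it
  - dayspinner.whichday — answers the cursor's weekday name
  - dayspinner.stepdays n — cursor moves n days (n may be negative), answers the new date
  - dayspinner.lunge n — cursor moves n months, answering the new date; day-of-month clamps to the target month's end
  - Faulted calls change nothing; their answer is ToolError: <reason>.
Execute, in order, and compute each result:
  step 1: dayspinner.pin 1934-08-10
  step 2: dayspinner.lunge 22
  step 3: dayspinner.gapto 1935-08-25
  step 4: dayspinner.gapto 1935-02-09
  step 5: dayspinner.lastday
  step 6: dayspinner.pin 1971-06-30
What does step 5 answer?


-> dayspinner.pin(d=1934-08-10)
<- 1934-08-10
-> dayspinner.lunge(n=22)
<- 1936-06-10
-> dayspinner.gapto(d=1935-08-25)
<- -290
-> dayspinner.gapto(d=1935-02-09)
<- -487
-> dayspinner.lastday()
<- 1936-06-30
-> dayspinner.pin(d=1971-06-30)
<- 1971-06-30

Answer: 1936-06-30


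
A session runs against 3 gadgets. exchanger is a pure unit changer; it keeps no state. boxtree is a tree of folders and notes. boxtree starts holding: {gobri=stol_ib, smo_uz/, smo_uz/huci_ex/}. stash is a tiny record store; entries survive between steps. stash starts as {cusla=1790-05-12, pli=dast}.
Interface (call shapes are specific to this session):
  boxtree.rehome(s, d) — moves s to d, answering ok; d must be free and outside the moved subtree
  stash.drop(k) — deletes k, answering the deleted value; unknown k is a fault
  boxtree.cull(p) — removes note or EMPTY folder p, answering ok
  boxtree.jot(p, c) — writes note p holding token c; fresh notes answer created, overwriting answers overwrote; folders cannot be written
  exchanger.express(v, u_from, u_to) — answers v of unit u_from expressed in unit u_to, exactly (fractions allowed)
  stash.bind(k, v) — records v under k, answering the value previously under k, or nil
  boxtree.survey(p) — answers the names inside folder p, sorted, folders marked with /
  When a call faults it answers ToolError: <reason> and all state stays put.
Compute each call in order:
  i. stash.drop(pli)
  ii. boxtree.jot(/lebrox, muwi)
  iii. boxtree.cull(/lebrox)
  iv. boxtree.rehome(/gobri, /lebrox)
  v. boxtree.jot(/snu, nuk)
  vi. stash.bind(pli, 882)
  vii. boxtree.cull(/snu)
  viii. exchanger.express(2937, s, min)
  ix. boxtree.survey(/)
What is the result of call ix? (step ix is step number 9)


==> stash.drop(k: pli)
<== dast
==> boxtree.jot(p: /lebrox, c: muwi)
<== created
==> boxtree.cull(p: /lebrox)
<== ok
==> boxtree.rehome(s: /gobri, d: /lebrox)
<== ok
==> boxtree.jot(p: /snu, c: nuk)
<== created
==> stash.bind(k: pli, v: 882)
<== nil
==> boxtree.cull(p: /snu)
<== ok
==> exchanger.express(v: 2937, u_from: s, u_to: min)
<== 979/20
==> boxtree.survey(p: /)
<== [lebrox, smo_uz/]

Answer: [lebrox, smo_uz/]


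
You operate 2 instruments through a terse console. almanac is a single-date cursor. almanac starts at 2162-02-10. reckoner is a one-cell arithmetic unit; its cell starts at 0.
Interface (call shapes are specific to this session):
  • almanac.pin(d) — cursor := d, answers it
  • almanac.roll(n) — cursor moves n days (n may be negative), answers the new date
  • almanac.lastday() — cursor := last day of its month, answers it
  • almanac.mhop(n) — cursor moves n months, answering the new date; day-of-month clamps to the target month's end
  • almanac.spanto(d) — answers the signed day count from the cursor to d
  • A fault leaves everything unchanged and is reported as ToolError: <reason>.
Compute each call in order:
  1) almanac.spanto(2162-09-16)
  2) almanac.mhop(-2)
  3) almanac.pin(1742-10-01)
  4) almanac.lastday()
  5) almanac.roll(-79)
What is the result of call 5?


-- 1. almanac.spanto(2162-09-16) -> 218
-- 2. almanac.mhop(-2) -> 2161-12-10
-- 3. almanac.pin(1742-10-01) -> 1742-10-01
-- 4. almanac.lastday() -> 1742-10-31
-- 5. almanac.roll(-79) -> 1742-08-13

Answer: 1742-08-13


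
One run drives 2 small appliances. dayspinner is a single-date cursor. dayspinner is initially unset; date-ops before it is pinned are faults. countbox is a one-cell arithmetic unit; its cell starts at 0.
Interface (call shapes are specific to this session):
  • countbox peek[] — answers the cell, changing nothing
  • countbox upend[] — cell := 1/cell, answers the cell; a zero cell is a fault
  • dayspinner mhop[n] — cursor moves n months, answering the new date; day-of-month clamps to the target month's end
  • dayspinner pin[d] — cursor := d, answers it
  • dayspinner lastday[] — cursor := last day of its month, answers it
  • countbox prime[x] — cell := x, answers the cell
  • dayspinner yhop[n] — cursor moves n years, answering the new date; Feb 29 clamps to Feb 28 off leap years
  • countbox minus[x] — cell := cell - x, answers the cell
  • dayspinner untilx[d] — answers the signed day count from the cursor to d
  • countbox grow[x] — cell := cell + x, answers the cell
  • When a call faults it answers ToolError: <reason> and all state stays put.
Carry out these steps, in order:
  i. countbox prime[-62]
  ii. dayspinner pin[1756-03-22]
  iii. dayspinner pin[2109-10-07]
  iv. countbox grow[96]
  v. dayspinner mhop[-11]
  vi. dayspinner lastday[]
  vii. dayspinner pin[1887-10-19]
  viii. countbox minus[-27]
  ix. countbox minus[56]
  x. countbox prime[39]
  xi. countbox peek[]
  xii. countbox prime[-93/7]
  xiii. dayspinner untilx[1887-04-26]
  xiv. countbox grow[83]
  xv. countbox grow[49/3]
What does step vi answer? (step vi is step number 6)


# 1. countbox prime(x=-62) -> -62
# 2. dayspinner pin(d=1756-03-22) -> 1756-03-22
# 3. dayspinner pin(d=2109-10-07) -> 2109-10-07
# 4. countbox grow(x=96) -> 34
# 5. dayspinner mhop(n=-11) -> 2108-11-07
# 6. dayspinner lastday() -> 2108-11-30
# 7. dayspinner pin(d=1887-10-19) -> 1887-10-19
# 8. countbox minus(x=-27) -> 61
# 9. countbox minus(x=56) -> 5
# 10. countbox prime(x=39) -> 39
# 11. countbox peek() -> 39
# 12. countbox prime(x=-93/7) -> -93/7
# 13. dayspinner untilx(d=1887-04-26) -> -176
# 14. countbox grow(x=83) -> 488/7
# 15. countbox grow(x=49/3) -> 1807/21

Answer: 2108-11-30


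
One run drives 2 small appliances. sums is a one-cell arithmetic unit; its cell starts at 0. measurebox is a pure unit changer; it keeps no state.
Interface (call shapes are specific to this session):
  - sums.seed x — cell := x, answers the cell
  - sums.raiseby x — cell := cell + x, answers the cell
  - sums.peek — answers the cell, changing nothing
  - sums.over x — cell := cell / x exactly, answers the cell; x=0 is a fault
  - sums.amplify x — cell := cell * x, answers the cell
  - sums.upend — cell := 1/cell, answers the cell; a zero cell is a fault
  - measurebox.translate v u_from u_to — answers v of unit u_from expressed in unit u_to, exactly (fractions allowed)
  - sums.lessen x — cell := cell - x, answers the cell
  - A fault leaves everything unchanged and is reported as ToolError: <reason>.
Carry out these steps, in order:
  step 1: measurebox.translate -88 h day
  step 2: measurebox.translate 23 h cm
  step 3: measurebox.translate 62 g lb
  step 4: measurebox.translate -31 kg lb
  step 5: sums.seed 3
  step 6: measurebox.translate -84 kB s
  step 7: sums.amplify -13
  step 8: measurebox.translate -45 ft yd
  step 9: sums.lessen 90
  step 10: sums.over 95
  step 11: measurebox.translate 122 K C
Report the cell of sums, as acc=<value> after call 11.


Answer: acc=-129/95

Derivation:
% measurebox.translate v=-88 u_from=h u_to=day
= -11/3
% measurebox.translate v=23 u_from=h u_to=cm
= ToolError: incompatible units
% measurebox.translate v=62 u_from=g u_to=lb
= 6200000/45359237
% measurebox.translate v=-31 u_from=kg u_to=lb
= -3100000000/45359237
% sums.seed x=3
= 3
% measurebox.translate v=-84 u_from=kB u_to=s
= ToolError: incompatible units
% sums.amplify x=-13
= -39
% measurebox.translate v=-45 u_from=ft u_to=yd
= -15
% sums.lessen x=90
= -129
% sums.over x=95
= -129/95
% measurebox.translate v=122 u_from=K u_to=C
= -3023/20


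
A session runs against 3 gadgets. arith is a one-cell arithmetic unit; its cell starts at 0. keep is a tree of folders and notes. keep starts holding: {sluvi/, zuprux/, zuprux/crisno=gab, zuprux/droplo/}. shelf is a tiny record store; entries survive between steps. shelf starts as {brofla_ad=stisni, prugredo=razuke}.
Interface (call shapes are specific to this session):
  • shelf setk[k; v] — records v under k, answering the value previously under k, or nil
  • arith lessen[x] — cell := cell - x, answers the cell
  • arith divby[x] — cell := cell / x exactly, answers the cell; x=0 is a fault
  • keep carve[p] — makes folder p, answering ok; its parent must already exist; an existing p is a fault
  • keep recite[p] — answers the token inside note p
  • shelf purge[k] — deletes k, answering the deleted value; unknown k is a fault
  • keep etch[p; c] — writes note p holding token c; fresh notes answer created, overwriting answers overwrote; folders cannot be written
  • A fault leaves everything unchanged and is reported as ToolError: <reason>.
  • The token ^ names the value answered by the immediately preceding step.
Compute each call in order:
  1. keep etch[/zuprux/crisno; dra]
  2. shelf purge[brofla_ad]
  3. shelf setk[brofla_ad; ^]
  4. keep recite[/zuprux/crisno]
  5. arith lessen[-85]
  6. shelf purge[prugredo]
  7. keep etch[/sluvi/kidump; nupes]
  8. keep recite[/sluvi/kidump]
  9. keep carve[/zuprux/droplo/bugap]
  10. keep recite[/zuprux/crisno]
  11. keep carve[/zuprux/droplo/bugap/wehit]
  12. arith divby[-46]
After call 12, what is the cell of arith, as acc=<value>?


Answer: acc=-85/46

Derivation:
[in] keep etch p='/zuprux/crisno' c='dra'
  overwrote
[in] shelf purge k='brofla_ad'
  stisni
[in] shelf setk k='brofla_ad' v='^'
  nil
[in] keep recite p='/zuprux/crisno'
  dra
[in] arith lessen x='-85'
  85
[in] shelf purge k='prugredo'
  razuke
[in] keep etch p='/sluvi/kidump' c='nupes'
  created
[in] keep recite p='/sluvi/kidump'
  nupes
[in] keep carve p='/zuprux/droplo/bugap'
  ok
[in] keep recite p='/zuprux/crisno'
  dra
[in] keep carve p='/zuprux/droplo/bugap/wehit'
  ok
[in] arith divby x='-46'
  -85/46


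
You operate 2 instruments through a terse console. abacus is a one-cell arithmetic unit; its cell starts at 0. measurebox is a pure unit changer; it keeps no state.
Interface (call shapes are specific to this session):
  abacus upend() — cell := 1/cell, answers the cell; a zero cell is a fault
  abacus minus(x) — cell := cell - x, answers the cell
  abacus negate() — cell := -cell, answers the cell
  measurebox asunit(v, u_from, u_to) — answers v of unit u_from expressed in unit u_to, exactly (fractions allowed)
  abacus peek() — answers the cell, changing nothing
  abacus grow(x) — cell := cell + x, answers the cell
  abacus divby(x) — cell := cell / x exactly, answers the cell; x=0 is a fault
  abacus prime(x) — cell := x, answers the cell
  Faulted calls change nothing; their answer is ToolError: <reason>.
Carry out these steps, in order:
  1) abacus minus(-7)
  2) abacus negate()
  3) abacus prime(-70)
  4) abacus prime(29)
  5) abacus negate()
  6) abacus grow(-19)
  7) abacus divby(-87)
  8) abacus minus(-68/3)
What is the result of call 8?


-> abacus minus(x='-7')
<- 7
-> abacus negate()
<- -7
-> abacus prime(x='-70')
<- -70
-> abacus prime(x='29')
<- 29
-> abacus negate()
<- -29
-> abacus grow(x='-19')
<- -48
-> abacus divby(x='-87')
<- 16/29
-> abacus minus(x='-68/3')
<- 2020/87

Answer: 2020/87


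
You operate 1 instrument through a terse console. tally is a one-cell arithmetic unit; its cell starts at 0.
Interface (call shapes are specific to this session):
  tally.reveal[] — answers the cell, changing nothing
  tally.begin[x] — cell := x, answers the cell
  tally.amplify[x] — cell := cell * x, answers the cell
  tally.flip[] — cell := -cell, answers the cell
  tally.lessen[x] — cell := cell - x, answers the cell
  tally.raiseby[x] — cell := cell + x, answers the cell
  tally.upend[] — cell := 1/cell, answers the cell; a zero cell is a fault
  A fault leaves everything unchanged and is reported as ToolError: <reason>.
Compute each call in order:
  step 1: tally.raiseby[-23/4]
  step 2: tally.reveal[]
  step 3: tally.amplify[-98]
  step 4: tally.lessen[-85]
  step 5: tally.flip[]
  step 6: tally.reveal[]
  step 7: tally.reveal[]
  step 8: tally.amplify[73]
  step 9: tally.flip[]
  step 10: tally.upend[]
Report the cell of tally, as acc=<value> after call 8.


Answer: acc=-94681/2

Derivation:
·→ tally.raiseby(x: -23/4)
·← -23/4
·→ tally.reveal()
·← -23/4
·→ tally.amplify(x: -98)
·← 1127/2
·→ tally.lessen(x: -85)
·← 1297/2
·→ tally.flip()
·← -1297/2
·→ tally.reveal()
·← -1297/2
·→ tally.reveal()
·← -1297/2
·→ tally.amplify(x: 73)
·← -94681/2
·→ tally.flip()
·← 94681/2
·→ tally.upend()
·← 2/94681


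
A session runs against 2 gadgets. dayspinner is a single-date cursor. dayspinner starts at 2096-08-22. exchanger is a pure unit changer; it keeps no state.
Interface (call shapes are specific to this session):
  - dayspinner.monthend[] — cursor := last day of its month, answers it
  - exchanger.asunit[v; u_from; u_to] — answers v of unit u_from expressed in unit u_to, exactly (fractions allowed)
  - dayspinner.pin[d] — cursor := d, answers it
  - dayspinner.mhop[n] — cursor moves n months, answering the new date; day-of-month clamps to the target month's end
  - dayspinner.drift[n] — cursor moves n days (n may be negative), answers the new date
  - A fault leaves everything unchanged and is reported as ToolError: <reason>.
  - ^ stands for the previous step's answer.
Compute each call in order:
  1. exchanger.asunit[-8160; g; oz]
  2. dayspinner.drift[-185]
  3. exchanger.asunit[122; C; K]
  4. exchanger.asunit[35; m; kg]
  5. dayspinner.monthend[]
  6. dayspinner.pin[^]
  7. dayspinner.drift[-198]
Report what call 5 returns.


Step: exchanger.asunit[v='-8160'; u_from='g'; u_to='oz']
Result: -13056000000/45359237
Step: dayspinner.drift[n='-185']
Result: 2096-02-19
Step: exchanger.asunit[v='122'; u_from='C'; u_to='K']
Result: 7903/20
Step: exchanger.asunit[v='35'; u_from='m'; u_to='kg']
Result: ToolError: incompatible units
Step: dayspinner.monthend[]
Result: 2096-02-29
Step: dayspinner.pin[d='^']
Result: 2096-02-29
Step: dayspinner.drift[n='-198']
Result: 2095-08-15

Answer: 2096-02-29


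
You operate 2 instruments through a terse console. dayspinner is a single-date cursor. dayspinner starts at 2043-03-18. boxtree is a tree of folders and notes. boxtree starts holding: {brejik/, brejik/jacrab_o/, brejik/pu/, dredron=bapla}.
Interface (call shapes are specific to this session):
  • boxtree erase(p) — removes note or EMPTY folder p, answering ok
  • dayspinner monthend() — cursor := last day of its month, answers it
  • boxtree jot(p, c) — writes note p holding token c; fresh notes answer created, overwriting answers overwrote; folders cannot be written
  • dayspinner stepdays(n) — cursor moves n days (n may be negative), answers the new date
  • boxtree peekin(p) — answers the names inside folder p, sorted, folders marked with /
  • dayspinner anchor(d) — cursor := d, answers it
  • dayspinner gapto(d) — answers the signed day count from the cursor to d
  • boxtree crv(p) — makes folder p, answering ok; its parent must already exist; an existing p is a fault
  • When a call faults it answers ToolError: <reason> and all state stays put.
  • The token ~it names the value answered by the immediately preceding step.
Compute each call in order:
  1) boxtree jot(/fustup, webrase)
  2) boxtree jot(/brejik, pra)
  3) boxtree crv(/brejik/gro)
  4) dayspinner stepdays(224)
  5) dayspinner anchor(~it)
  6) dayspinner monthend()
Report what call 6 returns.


% boxtree jot p='/fustup' c='webrase'
:: created
% boxtree jot p='/brejik' c='pra'
:: ToolError: is a directory
% boxtree crv p='/brejik/gro'
:: ok
% dayspinner stepdays n='224'
:: 2043-10-28
% dayspinner anchor d='~it'
:: 2043-10-28
% dayspinner monthend
:: 2043-10-31

Answer: 2043-10-31


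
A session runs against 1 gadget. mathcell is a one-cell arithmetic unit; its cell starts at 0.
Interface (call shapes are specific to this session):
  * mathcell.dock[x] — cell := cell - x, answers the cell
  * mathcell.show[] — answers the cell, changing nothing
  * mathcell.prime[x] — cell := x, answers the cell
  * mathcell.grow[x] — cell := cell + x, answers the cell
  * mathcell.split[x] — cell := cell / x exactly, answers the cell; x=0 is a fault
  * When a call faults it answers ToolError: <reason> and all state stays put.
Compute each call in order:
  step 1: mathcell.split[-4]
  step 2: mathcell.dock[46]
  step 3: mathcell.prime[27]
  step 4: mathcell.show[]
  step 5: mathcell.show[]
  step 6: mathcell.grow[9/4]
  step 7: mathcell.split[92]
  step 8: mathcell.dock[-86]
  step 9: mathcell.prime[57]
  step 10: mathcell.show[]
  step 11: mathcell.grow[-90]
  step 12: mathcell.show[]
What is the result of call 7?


Answer: 117/368

Derivation:
I call mathcell.split passing x: -4, — result: 0.
Now I run mathcell.dock passing x: 46, yielding -46.
I call mathcell.prime passing x: 27, — result: 27.
Now I run mathcell.show, which returns 27.
I invoke mathcell.show(), and get 27.
Invoking mathcell.grow passing x: 9/4, which returns 117/4.
Calling mathcell.split passing x: 92, — result: 117/368.
I try mathcell.dock passing x: -86, which returns 31765/368.
Calling mathcell.prime passing x: 57, which returns 57.
Now I run mathcell.show, — result: 57.
Calling mathcell.grow passing x: -90, and see -33.
I invoke mathcell.show, and see -33.


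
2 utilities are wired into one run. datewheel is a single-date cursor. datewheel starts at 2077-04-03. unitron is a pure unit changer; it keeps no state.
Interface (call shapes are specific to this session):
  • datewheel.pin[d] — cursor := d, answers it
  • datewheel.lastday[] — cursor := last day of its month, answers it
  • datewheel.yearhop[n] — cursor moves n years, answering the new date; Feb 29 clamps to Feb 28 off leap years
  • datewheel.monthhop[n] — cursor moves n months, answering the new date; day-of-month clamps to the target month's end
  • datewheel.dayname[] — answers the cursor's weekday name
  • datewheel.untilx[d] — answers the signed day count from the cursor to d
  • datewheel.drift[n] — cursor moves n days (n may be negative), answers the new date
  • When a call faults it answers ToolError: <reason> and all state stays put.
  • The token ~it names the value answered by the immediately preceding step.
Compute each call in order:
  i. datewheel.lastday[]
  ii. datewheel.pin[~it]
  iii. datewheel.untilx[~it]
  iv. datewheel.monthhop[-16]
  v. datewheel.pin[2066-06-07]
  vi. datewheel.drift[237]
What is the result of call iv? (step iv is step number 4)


Using lastday(), and get 2077-04-30.
I call pin(d→~it), → 2077-04-30.
Next I call untilx(d→~it), yielding 0.
I call monthhop(n→-16), and observe 2075-12-30.
I invoke pin(d→2066-06-07): 2066-06-07.
I run drift(n→237), giving 2067-01-30.

Answer: 2075-12-30
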